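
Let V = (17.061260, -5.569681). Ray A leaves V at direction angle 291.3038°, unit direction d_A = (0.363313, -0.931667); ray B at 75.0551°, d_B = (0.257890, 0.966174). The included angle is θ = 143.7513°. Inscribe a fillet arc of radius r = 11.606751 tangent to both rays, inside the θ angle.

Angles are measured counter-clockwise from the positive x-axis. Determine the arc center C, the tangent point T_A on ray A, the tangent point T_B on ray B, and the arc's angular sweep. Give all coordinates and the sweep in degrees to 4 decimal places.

bisector direction at 3.1795° = (0.998461,0.055463)
center distance |VC| = r/sin(θ/2) = 11.606751/sin(71.8756°) = 12.212701
C = V + |VC|·bis = (29.2552,-4.8923)
T_A = V + ((C−V)·d_A)·d_A = V + 3.7991·d_A = (18.4415,-9.1092)
T_B = V + ((C−V)·d_B)·d_B = V + 3.7991·d_B = (18.0410,-1.8991)
sweep = 180° − θ = 36.2487°

center=(29.2552,-4.8923) T_A=(18.4415,-9.1092) T_B=(18.0410,-1.8991) sweep=36.2487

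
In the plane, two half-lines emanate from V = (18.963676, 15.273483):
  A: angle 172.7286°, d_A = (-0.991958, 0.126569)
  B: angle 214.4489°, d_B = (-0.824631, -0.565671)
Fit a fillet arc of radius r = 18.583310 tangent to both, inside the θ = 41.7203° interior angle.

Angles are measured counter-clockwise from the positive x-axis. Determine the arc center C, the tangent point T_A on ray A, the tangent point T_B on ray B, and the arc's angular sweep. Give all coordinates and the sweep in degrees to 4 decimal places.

center=(-31.7628,3.0120) T_A=(-29.4108,21.4458) T_B=(-21.2508,-12.3124) sweep=138.2797

bisector direction at 193.5888° = (-0.972007,-0.234951)
center distance |VC| = r/sin(θ/2) = 18.583310/sin(20.8602°) = 52.187385
C = V + |VC|·bis = (-31.7628,3.0120)
T_A = V + ((C−V)·d_A)·d_A = V + 48.7666·d_A = (-29.4108,21.4458)
T_B = V + ((C−V)·d_B)·d_B = V + 48.7666·d_B = (-21.2508,-12.3124)
sweep = 180° − θ = 138.2797°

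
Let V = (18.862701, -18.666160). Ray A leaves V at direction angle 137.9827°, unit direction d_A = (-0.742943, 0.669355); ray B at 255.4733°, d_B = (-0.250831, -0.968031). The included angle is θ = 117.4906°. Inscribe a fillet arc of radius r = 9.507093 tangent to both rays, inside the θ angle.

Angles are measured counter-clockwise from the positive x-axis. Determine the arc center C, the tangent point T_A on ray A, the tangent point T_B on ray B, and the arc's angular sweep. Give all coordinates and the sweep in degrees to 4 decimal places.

bisector direction at 196.7280° = (-0.957682,-0.287829)
center distance |VC| = r/sin(θ/2) = 9.507093/sin(58.7453°) = 11.121107
C = V + |VC|·bis = (8.2122,-21.8671)
T_A = V + ((C−V)·d_A)·d_A = V + 5.7701·d_A = (14.5758,-14.8039)
T_B = V + ((C−V)·d_B)·d_B = V + 5.7701·d_B = (17.4154,-24.2518)
sweep = 180° − θ = 62.5094°

center=(8.2122,-21.8671) T_A=(14.5758,-14.8039) T_B=(17.4154,-24.2518) sweep=62.5094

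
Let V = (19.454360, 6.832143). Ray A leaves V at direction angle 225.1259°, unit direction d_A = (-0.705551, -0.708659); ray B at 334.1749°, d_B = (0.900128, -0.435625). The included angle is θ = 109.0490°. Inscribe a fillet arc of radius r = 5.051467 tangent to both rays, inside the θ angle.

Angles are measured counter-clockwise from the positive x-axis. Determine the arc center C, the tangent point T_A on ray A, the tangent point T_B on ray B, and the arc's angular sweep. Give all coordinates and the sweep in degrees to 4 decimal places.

center=(20.4942,0.7170) T_A=(16.9144,4.2810) T_B=(22.6947,5.2639) sweep=70.9510

bisector direction at 279.6504° = (0.167636,-0.985849)
center distance |VC| = r/sin(θ/2) = 5.051467/sin(54.5245°) = 6.202961
C = V + |VC|·bis = (20.4942,0.7170)
T_A = V + ((C−V)·d_A)·d_A = V + 3.5999·d_A = (16.9144,4.2810)
T_B = V + ((C−V)·d_B)·d_B = V + 3.5999·d_B = (22.6947,5.2639)
sweep = 180° − θ = 70.9510°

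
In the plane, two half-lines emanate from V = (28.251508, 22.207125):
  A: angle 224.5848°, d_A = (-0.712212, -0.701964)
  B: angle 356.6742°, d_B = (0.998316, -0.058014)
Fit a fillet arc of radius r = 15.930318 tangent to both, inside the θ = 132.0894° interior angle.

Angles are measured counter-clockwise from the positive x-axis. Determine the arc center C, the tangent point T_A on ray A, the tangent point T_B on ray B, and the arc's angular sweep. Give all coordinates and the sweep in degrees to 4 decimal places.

bisector direction at 290.6295° = (0.352324,-0.935878)
center distance |VC| = r/sin(θ/2) = 15.930318/sin(66.0447°) = 17.431854
C = V + |VC|·bis = (34.3932,5.8930)
T_A = V + ((C−V)·d_A)·d_A = V + 7.0777·d_A = (23.2106,17.2388)
T_B = V + ((C−V)·d_B)·d_B = V + 7.0777·d_B = (35.3173,21.7965)
sweep = 180° − θ = 47.9106°

center=(34.3932,5.8930) T_A=(23.2106,17.2388) T_B=(35.3173,21.7965) sweep=47.9106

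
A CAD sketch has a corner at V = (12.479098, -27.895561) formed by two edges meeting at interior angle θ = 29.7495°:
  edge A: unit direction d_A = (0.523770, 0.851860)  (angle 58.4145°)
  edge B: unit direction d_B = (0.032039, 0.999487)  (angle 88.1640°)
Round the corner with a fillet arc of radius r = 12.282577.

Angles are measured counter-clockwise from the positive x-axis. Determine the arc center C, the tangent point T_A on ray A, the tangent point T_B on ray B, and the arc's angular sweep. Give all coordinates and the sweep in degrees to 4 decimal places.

bisector direction at 73.2893° = (0.287540,0.957769)
center distance |VC| = r/sin(θ/2) = 12.282577/sin(14.8748°) = 47.846698
C = V + |VC|·bis = (26.2369,17.9305)
T_A = V + ((C−V)·d_A)·d_A = V + 46.2433·d_A = (36.7000,11.4973)
T_B = V + ((C−V)·d_B)·d_B = V + 46.2433·d_B = (13.9607,18.3240)
sweep = 180° − θ = 150.2505°

center=(26.2369,17.9305) T_A=(36.7000,11.4973) T_B=(13.9607,18.3240) sweep=150.2505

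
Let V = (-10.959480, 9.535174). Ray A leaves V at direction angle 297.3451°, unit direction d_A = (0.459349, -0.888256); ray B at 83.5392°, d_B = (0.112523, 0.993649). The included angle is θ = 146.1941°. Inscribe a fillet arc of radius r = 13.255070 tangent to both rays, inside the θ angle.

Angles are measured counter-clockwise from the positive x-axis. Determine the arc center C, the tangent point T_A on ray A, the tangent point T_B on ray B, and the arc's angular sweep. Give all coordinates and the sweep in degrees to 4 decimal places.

bisector direction at 10.4421° = (0.983438,0.181243)
center distance |VC| = r/sin(θ/2) = 13.255070/sin(73.0970°) = 13.853563
C = V + |VC|·bis = (2.6646,12.0460)
T_A = V + ((C−V)·d_A)·d_A = V + 4.0279·d_A = (-9.1092,5.9573)
T_B = V + ((C−V)·d_B)·d_B = V + 4.0279·d_B = (-10.5062,13.5375)
sweep = 180° − θ = 33.8059°

center=(2.6646,12.0460) T_A=(-9.1092,5.9573) T_B=(-10.5062,13.5375) sweep=33.8059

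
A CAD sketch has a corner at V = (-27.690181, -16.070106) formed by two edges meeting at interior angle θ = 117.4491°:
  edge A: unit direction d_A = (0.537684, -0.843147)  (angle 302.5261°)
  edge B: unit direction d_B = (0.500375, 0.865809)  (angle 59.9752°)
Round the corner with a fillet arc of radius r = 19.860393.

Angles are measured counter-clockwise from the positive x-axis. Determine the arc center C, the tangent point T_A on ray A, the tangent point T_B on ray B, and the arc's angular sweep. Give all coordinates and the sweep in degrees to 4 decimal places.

bisector direction at 1.2507° = (0.999762,0.021826)
center distance |VC| = r/sin(θ/2) = 19.860393/sin(58.7246°) = 23.237190
C = V + |VC|·bis = (-4.4585,-15.5629)
T_A = V + ((C−V)·d_A)·d_A = V + 12.0637·d_A = (-21.2037,-26.2415)
T_B = V + ((C−V)·d_B)·d_B = V + 12.0637·d_B = (-21.6538,-5.6253)
sweep = 180° − θ = 62.5509°

center=(-4.4585,-15.5629) T_A=(-21.2037,-26.2415) T_B=(-21.6538,-5.6253) sweep=62.5509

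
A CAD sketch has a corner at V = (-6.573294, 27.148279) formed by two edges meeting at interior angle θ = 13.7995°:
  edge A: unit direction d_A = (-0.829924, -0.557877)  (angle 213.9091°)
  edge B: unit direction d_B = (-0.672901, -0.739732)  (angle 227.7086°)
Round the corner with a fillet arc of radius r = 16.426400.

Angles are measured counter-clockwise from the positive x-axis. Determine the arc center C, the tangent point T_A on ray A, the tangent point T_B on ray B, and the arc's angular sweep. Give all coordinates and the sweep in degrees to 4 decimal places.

bisector direction at 220.8089° = (-0.756894,-0.653538)
center distance |VC| = r/sin(θ/2) = 16.426400/sin(6.8998°) = 136.735680
C = V + |VC|·bis = (-110.0677,-62.2136)
T_A = V + ((C−V)·d_A)·d_A = V + 135.7454·d_A = (-119.2316,-48.5810)
T_B = V + ((C−V)·d_B)·d_B = V + 135.7454·d_B = (-97.9166,-73.2670)
sweep = 180° − θ = 166.2005°

center=(-110.0677,-62.2136) T_A=(-119.2316,-48.5810) T_B=(-97.9166,-73.2670) sweep=166.2005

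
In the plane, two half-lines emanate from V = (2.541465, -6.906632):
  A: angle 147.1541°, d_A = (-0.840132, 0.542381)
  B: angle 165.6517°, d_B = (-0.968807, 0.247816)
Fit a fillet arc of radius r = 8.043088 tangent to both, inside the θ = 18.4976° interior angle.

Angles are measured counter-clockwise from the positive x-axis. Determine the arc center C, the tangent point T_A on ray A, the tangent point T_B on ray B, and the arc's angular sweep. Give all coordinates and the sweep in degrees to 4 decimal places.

center=(-43.3176,13.1259) T_A=(-38.9551,19.8832) T_B=(-45.3108,5.3337) sweep=161.5024

bisector direction at 156.4029° = (-0.916383,0.400303)
center distance |VC| = r/sin(θ/2) = 8.043088/sin(9.2488°) = 50.043512
C = V + |VC|·bis = (-43.3176,13.1259)
T_A = V + ((C−V)·d_A)·d_A = V + 49.3929·d_A = (-38.9551,19.8832)
T_B = V + ((C−V)·d_B)·d_B = V + 49.3929·d_B = (-45.3108,5.3337)
sweep = 180° − θ = 161.5024°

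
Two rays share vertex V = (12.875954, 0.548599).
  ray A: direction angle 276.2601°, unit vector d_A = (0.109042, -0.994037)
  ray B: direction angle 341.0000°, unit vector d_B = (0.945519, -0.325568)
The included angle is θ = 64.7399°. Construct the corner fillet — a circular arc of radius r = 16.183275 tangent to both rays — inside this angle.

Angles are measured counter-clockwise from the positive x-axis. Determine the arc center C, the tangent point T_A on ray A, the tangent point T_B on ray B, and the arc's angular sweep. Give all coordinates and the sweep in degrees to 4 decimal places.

center=(31.7466,-23.0649) T_A=(15.6598,-24.8295) T_B=(37.0154,-7.7633) sweep=115.2601

bisector direction at 308.6301° = (0.624289,-0.781193)
center distance |VC| = r/sin(θ/2) = 16.183275/sin(32.3700°) = 30.227422
C = V + |VC|·bis = (31.7466,-23.0649)
T_A = V + ((C−V)·d_A)·d_A = V + 25.5303·d_A = (15.6598,-24.8295)
T_B = V + ((C−V)·d_B)·d_B = V + 25.5303·d_B = (37.0154,-7.7633)
sweep = 180° − θ = 115.2601°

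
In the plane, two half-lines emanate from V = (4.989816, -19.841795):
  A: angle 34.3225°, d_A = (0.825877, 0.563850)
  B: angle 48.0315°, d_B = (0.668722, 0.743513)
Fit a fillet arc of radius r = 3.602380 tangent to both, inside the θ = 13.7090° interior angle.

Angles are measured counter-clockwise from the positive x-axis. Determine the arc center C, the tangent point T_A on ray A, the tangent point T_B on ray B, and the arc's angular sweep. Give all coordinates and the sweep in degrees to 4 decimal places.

bisector direction at 41.1770° = (0.752679,0.658387)
center distance |VC| = r/sin(θ/2) = 3.602380/sin(6.8545°) = 30.183724
C = V + |VC|·bis = (27.7085,0.0308)
T_A = V + ((C−V)·d_A)·d_A = V + 29.9680·d_A = (29.7397,-2.9443)
T_B = V + ((C−V)·d_B)·d_B = V + 29.9680·d_B = (25.0301,2.4398)
sweep = 180° − θ = 166.2910°

center=(27.7085,0.0308) T_A=(29.7397,-2.9443) T_B=(25.0301,2.4398) sweep=166.2910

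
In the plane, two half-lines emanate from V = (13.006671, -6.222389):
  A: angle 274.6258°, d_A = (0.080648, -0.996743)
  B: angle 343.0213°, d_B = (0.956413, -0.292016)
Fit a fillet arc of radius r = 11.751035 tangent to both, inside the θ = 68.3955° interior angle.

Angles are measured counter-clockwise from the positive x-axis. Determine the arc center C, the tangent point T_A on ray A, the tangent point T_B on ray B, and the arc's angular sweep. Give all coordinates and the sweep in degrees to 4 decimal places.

center=(26.1140,-22.5110) T_A=(14.4013,-23.4586) T_B=(29.5455,-11.2721) sweep=111.6045

bisector direction at 308.8236° = (0.626924,-0.779080)
center distance |VC| = r/sin(θ/2) = 11.751035/sin(34.1977°) = 20.907421
C = V + |VC|·bis = (26.1140,-22.5110)
T_A = V + ((C−V)·d_A)·d_A = V + 17.2926·d_A = (14.4013,-23.4586)
T_B = V + ((C−V)·d_B)·d_B = V + 17.2926·d_B = (29.5455,-11.2721)
sweep = 180° − θ = 111.6045°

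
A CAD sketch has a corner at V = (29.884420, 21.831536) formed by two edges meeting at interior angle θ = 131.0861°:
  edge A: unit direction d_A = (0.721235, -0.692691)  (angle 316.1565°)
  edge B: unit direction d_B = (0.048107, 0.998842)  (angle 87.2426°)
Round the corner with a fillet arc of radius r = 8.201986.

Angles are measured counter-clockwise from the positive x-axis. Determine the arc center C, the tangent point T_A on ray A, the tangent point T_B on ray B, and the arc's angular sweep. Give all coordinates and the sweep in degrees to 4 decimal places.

center=(38.2564,25.1631) T_A=(32.5749,19.2475) T_B=(30.0639,25.5576) sweep=48.9139

bisector direction at 21.6995° = (0.929135,0.369739)
center distance |VC| = r/sin(θ/2) = 8.201986/sin(65.5430°) = 9.010472
C = V + |VC|·bis = (38.2564,25.1631)
T_A = V + ((C−V)·d_A)·d_A = V + 3.7304·d_A = (32.5749,19.2475)
T_B = V + ((C−V)·d_B)·d_B = V + 3.7304·d_B = (30.0639,25.5576)
sweep = 180° − θ = 48.9139°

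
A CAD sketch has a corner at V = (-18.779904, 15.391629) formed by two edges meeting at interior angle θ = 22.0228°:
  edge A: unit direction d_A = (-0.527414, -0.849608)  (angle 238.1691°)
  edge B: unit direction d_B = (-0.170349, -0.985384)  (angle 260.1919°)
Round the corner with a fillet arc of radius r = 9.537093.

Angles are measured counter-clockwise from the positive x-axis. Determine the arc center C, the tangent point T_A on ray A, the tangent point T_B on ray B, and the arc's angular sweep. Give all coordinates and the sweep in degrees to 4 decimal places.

center=(-36.5267,-31.2794) T_A=(-44.6295,-26.2494) T_B=(-27.1290,-32.9040) sweep=157.9772

bisector direction at 249.1805° = (-0.355425,-0.934705)
center distance |VC| = r/sin(θ/2) = 9.537093/sin(11.0114°) = 49.931299
C = V + |VC|·bis = (-36.5267,-31.2794)
T_A = V + ((C−V)·d_A)·d_A = V + 49.0120·d_A = (-44.6295,-26.2494)
T_B = V + ((C−V)·d_B)·d_B = V + 49.0120·d_B = (-27.1290,-32.9040)
sweep = 180° − θ = 157.9772°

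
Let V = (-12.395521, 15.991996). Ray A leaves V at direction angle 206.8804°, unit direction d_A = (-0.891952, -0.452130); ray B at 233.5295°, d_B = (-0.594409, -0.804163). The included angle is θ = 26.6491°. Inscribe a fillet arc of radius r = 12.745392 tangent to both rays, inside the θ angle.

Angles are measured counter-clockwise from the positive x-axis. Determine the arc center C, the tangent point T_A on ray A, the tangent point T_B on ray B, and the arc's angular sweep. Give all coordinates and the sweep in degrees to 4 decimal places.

bisector direction at 220.2050° = (-0.763740,-0.645524)
center distance |VC| = r/sin(θ/2) = 12.745392/sin(13.3246°) = 55.302531
C = V + |VC|·bis = (-54.6323,-19.7071)
T_A = V + ((C−V)·d_A)·d_A = V + 53.8138·d_A = (-60.3949,-8.3388)
T_B = V + ((C−V)·d_B)·d_B = V + 53.8138·d_B = (-44.3829,-27.2831)
sweep = 180° − θ = 153.3509°

center=(-54.6323,-19.7071) T_A=(-60.3949,-8.3388) T_B=(-44.3829,-27.2831) sweep=153.3509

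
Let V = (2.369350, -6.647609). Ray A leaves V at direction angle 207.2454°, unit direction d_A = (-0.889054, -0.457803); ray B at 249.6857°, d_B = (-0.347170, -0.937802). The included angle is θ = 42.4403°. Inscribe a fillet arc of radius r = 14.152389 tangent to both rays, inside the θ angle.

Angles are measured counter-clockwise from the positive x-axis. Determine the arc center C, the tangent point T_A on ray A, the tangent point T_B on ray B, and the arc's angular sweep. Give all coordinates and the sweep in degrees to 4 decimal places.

center=(-23.5568,-35.9163) T_A=(-30.0358,-23.3341) T_B=(-10.2846,-40.8296) sweep=137.5597

bisector direction at 228.4656° = (-0.663070,-0.748557)
center distance |VC| = r/sin(θ/2) = 14.152389/sin(21.2202°) = 39.100135
C = V + |VC|·bis = (-23.5568,-35.9163)
T_A = V + ((C−V)·d_A)·d_A = V + 36.4490·d_A = (-30.0358,-23.3341)
T_B = V + ((C−V)·d_B)·d_B = V + 36.4490·d_B = (-10.2846,-40.8296)
sweep = 180° − θ = 137.5597°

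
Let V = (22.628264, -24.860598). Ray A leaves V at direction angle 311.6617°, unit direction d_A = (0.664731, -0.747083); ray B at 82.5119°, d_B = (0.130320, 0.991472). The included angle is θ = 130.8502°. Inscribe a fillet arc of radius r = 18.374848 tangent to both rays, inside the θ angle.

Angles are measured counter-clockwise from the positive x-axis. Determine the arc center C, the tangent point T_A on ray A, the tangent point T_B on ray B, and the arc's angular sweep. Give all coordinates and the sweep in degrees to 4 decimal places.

bisector direction at 17.0868° = (0.955861,0.293820)
center distance |VC| = r/sin(θ/2) = 18.374848/sin(65.4251°) = 20.205054
C = V + |VC|·bis = (41.9415,-18.9239)
T_A = V + ((C−V)·d_A)·d_A = V + 8.4029·d_A = (28.2140,-31.1383)
T_B = V + ((C−V)·d_B)·d_B = V + 8.4029·d_B = (23.7233,-16.5293)
sweep = 180° − θ = 49.1498°

center=(41.9415,-18.9239) T_A=(28.2140,-31.1383) T_B=(23.7233,-16.5293) sweep=49.1498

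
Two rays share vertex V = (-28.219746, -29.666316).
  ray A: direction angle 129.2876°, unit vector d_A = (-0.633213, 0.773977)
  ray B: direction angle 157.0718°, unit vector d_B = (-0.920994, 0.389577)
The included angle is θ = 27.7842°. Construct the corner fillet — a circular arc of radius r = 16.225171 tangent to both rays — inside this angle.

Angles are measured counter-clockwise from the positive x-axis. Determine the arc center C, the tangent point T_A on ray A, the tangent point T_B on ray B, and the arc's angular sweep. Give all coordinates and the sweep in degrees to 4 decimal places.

center=(-82.3175,10.8339) T_A=(-69.7596,21.1079) T_B=(-88.6385,-4.1094) sweep=152.2158

bisector direction at 143.1797° = (-0.800519,0.599307)
center distance |VC| = r/sin(θ/2) = 16.225171/sin(13.8921°) = 67.578356
C = V + |VC|·bis = (-82.3175,10.8339)
T_A = V + ((C−V)·d_A)·d_A = V + 65.6017·d_A = (-69.7596,21.1079)
T_B = V + ((C−V)·d_B)·d_B = V + 65.6017·d_B = (-88.6385,-4.1094)
sweep = 180° − θ = 152.2158°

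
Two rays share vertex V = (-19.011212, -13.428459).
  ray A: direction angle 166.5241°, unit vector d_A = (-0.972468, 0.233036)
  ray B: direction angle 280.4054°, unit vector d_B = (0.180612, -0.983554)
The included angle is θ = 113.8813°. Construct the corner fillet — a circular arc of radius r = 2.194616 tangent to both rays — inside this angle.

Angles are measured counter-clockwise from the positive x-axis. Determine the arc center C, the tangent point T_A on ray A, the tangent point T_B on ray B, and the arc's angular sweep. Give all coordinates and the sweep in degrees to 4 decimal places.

center=(-20.9117,-15.2298) T_A=(-20.4003,-13.0956) T_B=(-18.7532,-14.8334) sweep=66.1187

bisector direction at 223.4648° = (-0.725798,-0.687908)
center distance |VC| = r/sin(θ/2) = 2.194616/sin(56.9406°) = 2.618542
C = V + |VC|·bis = (-20.9117,-15.2298)
T_A = V + ((C−V)·d_A)·d_A = V + 1.4284·d_A = (-20.4003,-13.0956)
T_B = V + ((C−V)·d_B)·d_B = V + 1.4284·d_B = (-18.7532,-14.8334)
sweep = 180° − θ = 66.1187°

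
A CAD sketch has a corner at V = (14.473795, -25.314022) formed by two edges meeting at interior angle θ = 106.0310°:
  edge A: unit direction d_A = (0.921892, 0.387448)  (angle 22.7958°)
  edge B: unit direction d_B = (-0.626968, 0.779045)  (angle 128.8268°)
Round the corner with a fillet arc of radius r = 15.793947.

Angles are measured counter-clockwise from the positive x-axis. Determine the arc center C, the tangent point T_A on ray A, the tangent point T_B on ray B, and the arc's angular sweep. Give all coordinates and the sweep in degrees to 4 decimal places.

bisector direction at 75.8113° = (0.245116,0.969494)
center distance |VC| = r/sin(θ/2) = 15.793947/sin(53.0155°) = 19.772134
C = V + |VC|·bis = (19.3203,-6.1451)
T_A = V + ((C−V)·d_A)·d_A = V + 11.8949·d_A = (25.4396,-20.7054)
T_B = V + ((C−V)·d_B)·d_B = V + 11.8949·d_B = (7.0161,-16.0474)
sweep = 180° − θ = 73.9690°

center=(19.3203,-6.1451) T_A=(25.4396,-20.7054) T_B=(7.0161,-16.0474) sweep=73.9690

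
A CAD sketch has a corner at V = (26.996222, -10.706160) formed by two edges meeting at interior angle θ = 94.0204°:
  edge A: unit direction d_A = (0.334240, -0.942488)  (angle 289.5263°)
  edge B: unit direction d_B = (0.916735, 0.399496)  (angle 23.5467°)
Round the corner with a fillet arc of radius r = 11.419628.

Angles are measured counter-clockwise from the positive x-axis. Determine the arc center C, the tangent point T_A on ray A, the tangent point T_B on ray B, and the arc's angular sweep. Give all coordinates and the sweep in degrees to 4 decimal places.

center=(41.3171,-16.9222) T_A=(30.5543,-20.7391) T_B=(36.7550,-6.4535) sweep=85.9796

bisector direction at 336.5365° = (0.917314,-0.398165)
center distance |VC| = r/sin(θ/2) = 11.419628/sin(47.0102°) = 15.611780
C = V + |VC|·bis = (41.3171,-16.9222)
T_A = V + ((C−V)·d_A)·d_A = V + 10.6452·d_A = (30.5543,-20.7391)
T_B = V + ((C−V)·d_B)·d_B = V + 10.6452·d_B = (36.7550,-6.4535)
sweep = 180° − θ = 85.9796°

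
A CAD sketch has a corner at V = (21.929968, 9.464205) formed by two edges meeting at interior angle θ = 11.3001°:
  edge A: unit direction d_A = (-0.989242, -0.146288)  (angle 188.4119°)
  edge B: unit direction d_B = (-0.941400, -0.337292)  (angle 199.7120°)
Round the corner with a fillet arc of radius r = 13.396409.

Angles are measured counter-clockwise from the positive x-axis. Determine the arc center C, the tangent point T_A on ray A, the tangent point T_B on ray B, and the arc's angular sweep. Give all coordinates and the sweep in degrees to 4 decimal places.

bisector direction at 194.0620° = (-0.970034,-0.242971)
center distance |VC| = r/sin(θ/2) = 13.396409/sin(5.6501°) = 136.070142
C = V + |VC|·bis = (-110.0626,-23.5969)
T_A = V + ((C−V)·d_A)·d_A = V + 135.4091·d_A = (-112.0224,-10.3446)
T_B = V + ((C−V)·d_B)·d_B = V + 135.4091·d_B = (-105.5441,-36.2083)
sweep = 180° − θ = 168.6999°

center=(-110.0626,-23.5969) T_A=(-112.0224,-10.3446) T_B=(-105.5441,-36.2083) sweep=168.6999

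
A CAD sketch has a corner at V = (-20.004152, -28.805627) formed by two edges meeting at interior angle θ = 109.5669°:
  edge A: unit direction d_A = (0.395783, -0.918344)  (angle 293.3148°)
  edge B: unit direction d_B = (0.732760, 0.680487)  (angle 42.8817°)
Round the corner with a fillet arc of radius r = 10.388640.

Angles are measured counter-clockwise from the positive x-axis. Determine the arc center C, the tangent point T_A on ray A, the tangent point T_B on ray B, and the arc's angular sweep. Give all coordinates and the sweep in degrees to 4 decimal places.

center=(-7.5616,-31.4281) T_A=(-17.1019,-35.5397) T_B=(-14.6309,-23.8157) sweep=70.4331

bisector direction at 348.0982° = (0.978503,-0.206234)
center distance |VC| = r/sin(θ/2) = 10.388640/sin(54.7835°) = 12.715930
C = V + |VC|·bis = (-7.5616,-31.4281)
T_A = V + ((C−V)·d_A)·d_A = V + 7.3329·d_A = (-17.1019,-35.5397)
T_B = V + ((C−V)·d_B)·d_B = V + 7.3329·d_B = (-14.6309,-23.8157)
sweep = 180° − θ = 70.4331°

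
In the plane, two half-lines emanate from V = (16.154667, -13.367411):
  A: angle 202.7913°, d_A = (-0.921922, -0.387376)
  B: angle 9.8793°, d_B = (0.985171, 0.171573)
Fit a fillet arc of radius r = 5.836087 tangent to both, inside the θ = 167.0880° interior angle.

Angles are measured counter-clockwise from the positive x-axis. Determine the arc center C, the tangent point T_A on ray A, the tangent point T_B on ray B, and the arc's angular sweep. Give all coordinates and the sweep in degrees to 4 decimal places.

center=(17.8066,-19.0037) T_A=(15.5458,-13.6232) T_B=(16.8053,-13.2541) sweep=12.9120

bisector direction at 286.3353° = (0.281258,-0.959632)
center distance |VC| = r/sin(θ/2) = 5.836087/sin(83.5440°) = 5.873333
C = V + |VC|·bis = (17.8066,-19.0037)
T_A = V + ((C−V)·d_A)·d_A = V + 0.6604·d_A = (15.5458,-13.6232)
T_B = V + ((C−V)·d_B)·d_B = V + 0.6604·d_B = (16.8053,-13.2541)
sweep = 180° − θ = 12.9120°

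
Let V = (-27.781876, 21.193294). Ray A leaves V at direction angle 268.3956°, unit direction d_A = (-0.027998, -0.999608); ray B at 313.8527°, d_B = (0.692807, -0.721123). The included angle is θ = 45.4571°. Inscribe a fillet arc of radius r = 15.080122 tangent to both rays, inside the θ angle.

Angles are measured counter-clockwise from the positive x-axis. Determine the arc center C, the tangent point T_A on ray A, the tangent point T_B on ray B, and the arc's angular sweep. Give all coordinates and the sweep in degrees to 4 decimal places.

center=(-13.7156,-15.2146) T_A=(-28.7898,-14.7924) T_B=(-2.8410,-4.7670) sweep=134.5429

bisector direction at 291.1241° = (0.360390,-0.932802)
center distance |VC| = r/sin(θ/2) = 15.080122/sin(22.7285°) = 39.030697
C = V + |VC|·bis = (-13.7156,-15.2146)
T_A = V + ((C−V)·d_A)·d_A = V + 35.9998·d_A = (-28.7898,-14.7924)
T_B = V + ((C−V)·d_B)·d_B = V + 35.9998·d_B = (-2.8410,-4.7670)
sweep = 180° − θ = 134.5429°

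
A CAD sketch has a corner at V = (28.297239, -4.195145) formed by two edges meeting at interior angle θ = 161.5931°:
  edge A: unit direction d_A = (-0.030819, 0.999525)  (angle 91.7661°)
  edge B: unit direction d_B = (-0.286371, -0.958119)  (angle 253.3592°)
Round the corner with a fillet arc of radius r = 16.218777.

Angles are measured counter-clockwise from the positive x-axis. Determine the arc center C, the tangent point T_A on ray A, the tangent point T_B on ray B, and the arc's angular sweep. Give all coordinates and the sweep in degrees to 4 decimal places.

bisector direction at 172.5626° = (-0.991587,0.129442)
center distance |VC| = r/sin(θ/2) = 16.218777/sin(80.7965°) = 16.430290
C = V + |VC|·bis = (12.0052,-2.0684)
T_A = V + ((C−V)·d_A)·d_A = V + 2.6279·d_A = (28.2162,-1.5685)
T_B = V + ((C−V)·d_B)·d_B = V + 2.6279·d_B = (27.5447,-6.7130)
sweep = 180° − θ = 18.4069°

center=(12.0052,-2.0684) T_A=(28.2162,-1.5685) T_B=(27.5447,-6.7130) sweep=18.4069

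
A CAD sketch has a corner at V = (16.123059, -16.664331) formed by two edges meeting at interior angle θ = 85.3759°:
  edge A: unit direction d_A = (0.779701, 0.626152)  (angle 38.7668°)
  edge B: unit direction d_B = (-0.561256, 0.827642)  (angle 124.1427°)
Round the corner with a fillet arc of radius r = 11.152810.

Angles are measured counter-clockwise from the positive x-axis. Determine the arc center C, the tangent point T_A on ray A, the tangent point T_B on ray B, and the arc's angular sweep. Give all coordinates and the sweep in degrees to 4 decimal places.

bisector direction at 81.4548° = (0.148590,0.988899)
center distance |VC| = r/sin(θ/2) = 11.152810/sin(42.6880°) = 16.449449
C = V + |VC|·bis = (18.5673,-0.3975)
T_A = V + ((C−V)·d_A)·d_A = V + 12.0913·d_A = (25.5506,-9.0933)
T_B = V + ((C−V)·d_B)·d_B = V + 12.0913·d_B = (9.3368,-6.6571)
sweep = 180° − θ = 94.6241°

center=(18.5673,-0.3975) T_A=(25.5506,-9.0933) T_B=(9.3368,-6.6571) sweep=94.6241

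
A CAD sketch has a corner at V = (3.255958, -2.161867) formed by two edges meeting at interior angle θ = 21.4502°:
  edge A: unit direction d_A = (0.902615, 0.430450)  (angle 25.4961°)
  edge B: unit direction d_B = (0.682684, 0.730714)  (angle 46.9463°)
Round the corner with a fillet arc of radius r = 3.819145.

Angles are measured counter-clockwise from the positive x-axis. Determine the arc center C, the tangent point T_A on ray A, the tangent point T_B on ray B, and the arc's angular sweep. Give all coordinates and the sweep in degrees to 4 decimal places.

center=(19.8122,9.9649) T_A=(21.4561,6.5176) T_B=(17.0215,12.5721) sweep=158.5498

bisector direction at 36.2212° = (0.806742,0.590904)
center distance |VC| = r/sin(θ/2) = 3.819145/sin(10.7251°) = 20.522329
C = V + |VC|·bis = (19.8122,9.9649)
T_A = V + ((C−V)·d_A)·d_A = V + 20.1638·d_A = (21.4561,6.5176)
T_B = V + ((C−V)·d_B)·d_B = V + 20.1638·d_B = (17.0215,12.5721)
sweep = 180° − θ = 158.5498°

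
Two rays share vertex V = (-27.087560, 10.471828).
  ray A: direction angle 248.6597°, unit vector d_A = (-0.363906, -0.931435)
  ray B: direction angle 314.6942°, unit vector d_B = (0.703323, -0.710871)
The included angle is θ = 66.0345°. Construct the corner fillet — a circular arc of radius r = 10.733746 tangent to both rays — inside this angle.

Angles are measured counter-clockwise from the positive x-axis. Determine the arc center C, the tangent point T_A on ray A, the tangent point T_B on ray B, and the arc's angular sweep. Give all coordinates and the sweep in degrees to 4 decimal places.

bisector direction at 281.6769° = (0.202393,-0.979304)
center distance |VC| = r/sin(θ/2) = 10.733746/sin(33.0172°) = 19.698868
C = V + |VC|·bis = (-23.1006,-8.8194)
T_A = V + ((C−V)·d_A)·d_A = V + 16.5176·d_A = (-33.0984,-4.9133)
T_B = V + ((C−V)·d_B)·d_B = V + 16.5176·d_B = (-15.4703,-1.2701)
sweep = 180° − θ = 113.9655°

center=(-23.1006,-8.8194) T_A=(-33.0984,-4.9133) T_B=(-15.4703,-1.2701) sweep=113.9655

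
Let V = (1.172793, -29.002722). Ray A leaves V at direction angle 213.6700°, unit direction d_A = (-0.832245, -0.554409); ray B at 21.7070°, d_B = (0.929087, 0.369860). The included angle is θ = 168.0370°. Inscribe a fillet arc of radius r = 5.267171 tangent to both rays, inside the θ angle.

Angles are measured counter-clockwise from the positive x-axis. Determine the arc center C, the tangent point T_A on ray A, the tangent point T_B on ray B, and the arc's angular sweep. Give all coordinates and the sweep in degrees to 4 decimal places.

bisector direction at 297.6885° = (0.464664,-0.885487)
center distance |VC| = r/sin(θ/2) = 5.267171/sin(84.0185°) = 5.296005
C = V + |VC|·bis = (3.6337,-33.6923)
T_A = V + ((C−V)·d_A)·d_A = V + 0.5519·d_A = (0.7135,-29.3087)
T_B = V + ((C−V)·d_B)·d_B = V + 0.5519·d_B = (1.6855,-28.7986)
sweep = 180° − θ = 11.9630°

center=(3.6337,-33.6923) T_A=(0.7135,-29.3087) T_B=(1.6855,-28.7986) sweep=11.9630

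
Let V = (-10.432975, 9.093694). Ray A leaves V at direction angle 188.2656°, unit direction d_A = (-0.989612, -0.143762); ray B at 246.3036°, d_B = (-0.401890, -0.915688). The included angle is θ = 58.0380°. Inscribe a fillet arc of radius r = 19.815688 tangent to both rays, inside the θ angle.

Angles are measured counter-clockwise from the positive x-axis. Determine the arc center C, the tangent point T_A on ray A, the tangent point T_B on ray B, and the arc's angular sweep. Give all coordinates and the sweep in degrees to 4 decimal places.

bisector direction at 217.2846° = (-0.795636,-0.605775)
center distance |VC| = r/sin(θ/2) = 19.815688/sin(29.0190°) = 40.848698
C = V + |VC|·bis = (-42.9337,-15.6514)
T_A = V + ((C−V)·d_A)·d_A = V + 35.7205·d_A = (-45.7824,3.9584)
T_B = V + ((C−V)·d_B)·d_B = V + 35.7205·d_B = (-24.7887,-23.6151)
sweep = 180° − θ = 121.9620°

center=(-42.9337,-15.6514) T_A=(-45.7824,3.9584) T_B=(-24.7887,-23.6151) sweep=121.9620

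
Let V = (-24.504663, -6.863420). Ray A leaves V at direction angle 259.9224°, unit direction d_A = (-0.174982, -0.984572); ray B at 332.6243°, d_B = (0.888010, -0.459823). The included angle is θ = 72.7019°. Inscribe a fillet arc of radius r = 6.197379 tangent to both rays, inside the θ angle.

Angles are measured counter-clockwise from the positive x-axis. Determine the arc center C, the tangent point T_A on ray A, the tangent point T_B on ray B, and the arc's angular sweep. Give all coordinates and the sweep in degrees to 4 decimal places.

bisector direction at 296.2733° = (0.442654,-0.896692)
center distance |VC| = r/sin(θ/2) = 6.197379/sin(36.3509°) = 10.455659
C = V + |VC|·bis = (-19.8764,-16.2389)
T_A = V + ((C−V)·d_A)·d_A = V + 8.4210·d_A = (-25.9782,-15.1545)
T_B = V + ((C−V)·d_B)·d_B = V + 8.4210·d_B = (-17.0267,-10.7356)
sweep = 180° − θ = 107.2981°

center=(-19.8764,-16.2389) T_A=(-25.9782,-15.1545) T_B=(-17.0267,-10.7356) sweep=107.2981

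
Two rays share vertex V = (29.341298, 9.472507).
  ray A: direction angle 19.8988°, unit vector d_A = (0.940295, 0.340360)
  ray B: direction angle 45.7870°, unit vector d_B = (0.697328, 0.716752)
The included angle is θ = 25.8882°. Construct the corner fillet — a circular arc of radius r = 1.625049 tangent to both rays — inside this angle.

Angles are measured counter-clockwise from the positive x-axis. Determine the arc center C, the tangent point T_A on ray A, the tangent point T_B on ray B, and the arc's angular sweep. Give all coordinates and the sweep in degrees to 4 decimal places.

bisector direction at 32.8429° = (0.840161,0.542337)
center distance |VC| = r/sin(θ/2) = 1.625049/sin(12.9441°) = 7.254673
C = V + |VC|·bis = (35.4364,13.4070)
T_A = V + ((C−V)·d_A)·d_A = V + 7.0703·d_A = (35.9895,11.8790)
T_B = V + ((C−V)·d_B)·d_B = V + 7.0703·d_B = (34.2716,14.5402)
sweep = 180° − θ = 154.1118°

center=(35.4364,13.4070) T_A=(35.9895,11.8790) T_B=(34.2716,14.5402) sweep=154.1118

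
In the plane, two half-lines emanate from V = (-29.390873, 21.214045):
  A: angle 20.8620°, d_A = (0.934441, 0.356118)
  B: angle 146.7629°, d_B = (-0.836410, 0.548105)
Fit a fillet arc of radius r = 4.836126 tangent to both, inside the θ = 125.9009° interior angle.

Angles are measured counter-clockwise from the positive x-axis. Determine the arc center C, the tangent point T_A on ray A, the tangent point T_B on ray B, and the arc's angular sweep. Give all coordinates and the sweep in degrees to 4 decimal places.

bisector direction at 83.8124° = (0.107783,0.994174)
center distance |VC| = r/sin(θ/2) = 4.836126/sin(62.9504°) = 5.430106
C = V + |VC|·bis = (-28.8056,26.6125)
T_A = V + ((C−V)·d_A)·d_A = V + 2.4694·d_A = (-27.0834,22.0934)
T_B = V + ((C−V)·d_B)·d_B = V + 2.4694·d_B = (-31.4563,22.5675)
sweep = 180° − θ = 54.0991°

center=(-28.8056,26.6125) T_A=(-27.0834,22.0934) T_B=(-31.4563,22.5675) sweep=54.0991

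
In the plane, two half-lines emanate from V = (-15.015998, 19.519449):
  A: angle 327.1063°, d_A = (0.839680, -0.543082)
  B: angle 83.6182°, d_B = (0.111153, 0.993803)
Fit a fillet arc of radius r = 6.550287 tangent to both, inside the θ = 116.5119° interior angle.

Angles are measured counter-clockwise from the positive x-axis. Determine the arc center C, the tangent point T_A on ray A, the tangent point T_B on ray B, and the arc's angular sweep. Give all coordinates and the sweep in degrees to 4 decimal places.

bisector direction at 25.3623° = (0.903618,0.428340)
center distance |VC| = r/sin(θ/2) = 6.550287/sin(58.2559°) = 7.702533
C = V + |VC|·bis = (-8.0559,22.8188)
T_A = V + ((C−V)·d_A)·d_A = V + 4.0525·d_A = (-11.6132,17.3186)
T_B = V + ((C−V)·d_B)·d_B = V + 4.0525·d_B = (-14.5655,23.5468)
sweep = 180° − θ = 63.4881°

center=(-8.0559,22.8188) T_A=(-11.6132,17.3186) T_B=(-14.5655,23.5468) sweep=63.4881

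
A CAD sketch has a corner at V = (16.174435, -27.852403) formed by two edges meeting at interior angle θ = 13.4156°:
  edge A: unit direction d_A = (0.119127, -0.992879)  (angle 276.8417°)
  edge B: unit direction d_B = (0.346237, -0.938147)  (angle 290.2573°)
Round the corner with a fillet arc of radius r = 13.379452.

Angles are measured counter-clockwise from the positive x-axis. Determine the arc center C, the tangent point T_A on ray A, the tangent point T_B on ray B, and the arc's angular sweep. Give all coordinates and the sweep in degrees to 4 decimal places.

center=(43.0105,-139.2087) T_A=(29.7263,-140.8025) T_B=(55.5624,-134.5762) sweep=166.5844

bisector direction at 283.5495° = (0.234285,-0.972168)
center distance |VC| = r/sin(θ/2) = 13.379452/sin(6.7078°) = 114.544276
C = V + |VC|·bis = (43.0105,-139.2087)
T_A = V + ((C−V)·d_A)·d_A = V + 113.7602·d_A = (29.7263,-140.8025)
T_B = V + ((C−V)·d_B)·d_B = V + 113.7602·d_B = (55.5624,-134.5762)
sweep = 180° − θ = 166.5844°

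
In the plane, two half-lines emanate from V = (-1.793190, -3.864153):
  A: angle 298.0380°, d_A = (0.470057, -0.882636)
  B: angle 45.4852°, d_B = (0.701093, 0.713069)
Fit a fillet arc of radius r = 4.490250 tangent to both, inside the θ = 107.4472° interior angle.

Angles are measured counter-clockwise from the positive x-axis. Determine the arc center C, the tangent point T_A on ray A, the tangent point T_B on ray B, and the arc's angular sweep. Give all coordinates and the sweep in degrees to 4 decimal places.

bisector direction at 351.7616° = (0.989680,-0.143292)
center distance |VC| = r/sin(θ/2) = 4.490250/sin(53.7236°) = 5.569841
C = V + |VC|·bis = (3.7192,-4.6623)
T_A = V + ((C−V)·d_A)·d_A = V + 3.2956·d_A = (-0.2441,-6.7729)
T_B = V + ((C−V)·d_B)·d_B = V + 3.2956·d_B = (0.5173,-1.5142)
sweep = 180° − θ = 72.5528°

center=(3.7192,-4.6623) T_A=(-0.2441,-6.7729) T_B=(0.5173,-1.5142) sweep=72.5528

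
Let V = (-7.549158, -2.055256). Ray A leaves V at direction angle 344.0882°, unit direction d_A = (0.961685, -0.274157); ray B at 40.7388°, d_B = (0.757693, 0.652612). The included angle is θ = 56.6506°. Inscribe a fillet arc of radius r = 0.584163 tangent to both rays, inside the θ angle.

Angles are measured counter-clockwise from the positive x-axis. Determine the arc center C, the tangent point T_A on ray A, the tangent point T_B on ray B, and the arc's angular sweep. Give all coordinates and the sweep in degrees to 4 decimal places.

center=(-6.3468,-1.7906) T_A=(-6.5069,-2.3524) T_B=(-6.7280,-1.3480) sweep=123.3494

bisector direction at 12.4135° = (0.976622,0.214965)
center distance |VC| = r/sin(θ/2) = 0.584163/sin(28.3253°) = 1.231173
C = V + |VC|·bis = (-6.3468,-1.7906)
T_A = V + ((C−V)·d_A)·d_A = V + 1.0838·d_A = (-6.5069,-2.3524)
T_B = V + ((C−V)·d_B)·d_B = V + 1.0838·d_B = (-6.7280,-1.3480)
sweep = 180° − θ = 123.3494°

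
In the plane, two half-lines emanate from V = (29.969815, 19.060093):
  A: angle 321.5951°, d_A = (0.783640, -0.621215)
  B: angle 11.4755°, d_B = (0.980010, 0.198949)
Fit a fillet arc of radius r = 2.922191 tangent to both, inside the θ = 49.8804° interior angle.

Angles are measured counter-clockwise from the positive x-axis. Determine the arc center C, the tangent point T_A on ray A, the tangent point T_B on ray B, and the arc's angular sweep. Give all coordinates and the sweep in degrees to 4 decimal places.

center=(36.7093,17.4465) T_A=(34.8940,15.1565) T_B=(36.1280,20.3102) sweep=130.1196

bisector direction at 346.5353° = (0.972514,-0.232846)
center distance |VC| = r/sin(θ/2) = 2.922191/sin(24.9402°) = 6.930008
C = V + |VC|·bis = (36.7093,17.4465)
T_A = V + ((C−V)·d_A)·d_A = V + 6.2838·d_A = (34.8940,15.1565)
T_B = V + ((C−V)·d_B)·d_B = V + 6.2838·d_B = (36.1280,20.3102)
sweep = 180° − θ = 130.1196°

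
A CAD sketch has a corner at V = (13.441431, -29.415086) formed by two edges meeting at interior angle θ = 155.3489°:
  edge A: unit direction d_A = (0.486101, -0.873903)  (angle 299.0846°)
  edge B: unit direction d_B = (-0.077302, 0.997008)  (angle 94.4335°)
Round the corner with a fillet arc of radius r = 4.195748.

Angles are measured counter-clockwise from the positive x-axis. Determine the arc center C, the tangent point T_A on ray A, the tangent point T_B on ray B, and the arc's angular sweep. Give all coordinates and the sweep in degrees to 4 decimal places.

bisector direction at 16.7591° = (0.957526,0.288348)
center distance |VC| = r/sin(θ/2) = 4.195748/sin(77.6744°) = 4.294740
C = V + |VC|·bis = (17.5538,-28.1767)
T_A = V + ((C−V)·d_A)·d_A = V + 0.9168·d_A = (13.8871,-30.2163)
T_B = V + ((C−V)·d_B)·d_B = V + 0.9168·d_B = (13.3706,-28.5010)
sweep = 180° − θ = 24.6511°

center=(17.5538,-28.1767) T_A=(13.8871,-30.2163) T_B=(13.3706,-28.5010) sweep=24.6511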